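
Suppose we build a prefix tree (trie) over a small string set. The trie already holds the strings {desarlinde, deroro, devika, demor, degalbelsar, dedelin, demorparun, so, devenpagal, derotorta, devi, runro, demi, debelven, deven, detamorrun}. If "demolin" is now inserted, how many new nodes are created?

The longest prefix of "demolin" already in the trie is "demo" (length 4).
New nodes needed: |"demolin"| − 4 = 7 − 4 = 3.

3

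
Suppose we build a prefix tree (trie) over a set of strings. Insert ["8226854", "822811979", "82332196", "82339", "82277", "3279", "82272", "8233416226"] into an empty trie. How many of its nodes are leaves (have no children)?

A leaf is a node with no children — equivalently, the end of a word that is not a proper prefix of any other stored word.
Those words: "3279", "8226854", "82272", "82277", "822811979", "82332196", "8233416226", "82339"
Leaf count: 8

8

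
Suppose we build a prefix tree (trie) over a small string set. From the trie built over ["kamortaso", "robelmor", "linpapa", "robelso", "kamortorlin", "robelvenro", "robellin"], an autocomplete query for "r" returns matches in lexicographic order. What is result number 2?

robelmor

Filter for "r…" and sort: "robellin", "robelmor", "robelso", "robelvenro"
The 2nd is robelmor.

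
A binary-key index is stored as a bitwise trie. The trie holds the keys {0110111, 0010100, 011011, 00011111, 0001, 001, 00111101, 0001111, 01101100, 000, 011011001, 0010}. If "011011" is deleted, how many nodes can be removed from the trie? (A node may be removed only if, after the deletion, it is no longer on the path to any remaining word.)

A node on "011011"'s path can go only if nothing else ends at it or branches off below it.
Every node on "011011" is still needed (e.g. by "0110111"), so nothing is freed.
Nodes removed: 0

0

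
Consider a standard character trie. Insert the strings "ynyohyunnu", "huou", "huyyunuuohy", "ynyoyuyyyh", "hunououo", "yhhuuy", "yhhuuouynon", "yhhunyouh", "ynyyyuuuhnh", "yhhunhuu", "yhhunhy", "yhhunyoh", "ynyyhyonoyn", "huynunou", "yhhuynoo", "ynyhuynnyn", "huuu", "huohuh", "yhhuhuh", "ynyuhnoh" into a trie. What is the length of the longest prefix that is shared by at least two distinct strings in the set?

7

Look for the deepest trie node that still has at least two words in its subtree.
e.g. "yhhunyoh" and "yhhunyouh" share the prefix "yhhunyo" of length 7; no pair shares a longer one.
Longest shared-prefix length: 7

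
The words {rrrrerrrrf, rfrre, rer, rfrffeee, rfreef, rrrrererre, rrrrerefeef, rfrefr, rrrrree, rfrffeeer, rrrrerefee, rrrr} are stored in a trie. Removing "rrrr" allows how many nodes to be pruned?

0

After clearing the end-marker at "rrrr", prune upward until reaching a node still needed by another word.
Every node on "rrrr" is still needed (e.g. by "rrrrerrrrf"), so nothing is freed.
Nodes removed: 0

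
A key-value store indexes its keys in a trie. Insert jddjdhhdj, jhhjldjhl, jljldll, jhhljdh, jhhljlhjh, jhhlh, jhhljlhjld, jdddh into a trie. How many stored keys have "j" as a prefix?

8

Walk to "j"; the words in its subtree are exactly those with that prefix.
Words under "j": jdddh, jddjdhhdj, jhhjldjhl, jhhlh, jhhljdh, jhhljlhjh, jhhljlhjld, jljldll
Count: 8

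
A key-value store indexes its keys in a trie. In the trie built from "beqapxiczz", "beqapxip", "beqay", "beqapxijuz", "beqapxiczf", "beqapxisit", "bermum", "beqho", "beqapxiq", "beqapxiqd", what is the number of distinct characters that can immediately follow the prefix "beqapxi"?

The children of the "beqapxi" node are the distinct next characters among strings starting with "beqapxi".
Distinct next characters after "beqapxi": c, j, p, q, s.
That node has 5 child edges.

5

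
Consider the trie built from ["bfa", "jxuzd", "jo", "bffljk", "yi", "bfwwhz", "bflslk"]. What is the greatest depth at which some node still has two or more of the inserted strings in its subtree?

Look for the deepest trie node that still has at least two words in its subtree.
"bfa" and "bffljk" agree on "bf" (2 characters) before diverging; nothing deeper is shared.
Longest shared-prefix length: 2

2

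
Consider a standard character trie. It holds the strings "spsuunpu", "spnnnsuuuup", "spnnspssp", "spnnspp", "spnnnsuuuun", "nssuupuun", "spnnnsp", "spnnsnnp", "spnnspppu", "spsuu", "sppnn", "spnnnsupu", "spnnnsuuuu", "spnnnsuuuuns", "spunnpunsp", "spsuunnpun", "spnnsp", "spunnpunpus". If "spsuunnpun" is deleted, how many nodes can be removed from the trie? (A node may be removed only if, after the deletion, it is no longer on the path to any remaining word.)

4

A node on "spsuunnpun"'s path can go only if nothing else ends at it or branches off below it.
The suffix "npun" (4 nodes) is used only by "spsuunnpun"; the node for "spsuun" still has the child "p", so pruning stops there.
Nodes removed: 4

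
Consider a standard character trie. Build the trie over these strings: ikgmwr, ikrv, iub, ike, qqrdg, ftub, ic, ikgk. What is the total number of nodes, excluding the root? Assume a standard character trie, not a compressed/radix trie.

Trie structure (* marks end of a word):
(root)
├─ f
│  └─ t
│     └─ u
│        └─ b *
├─ i
│  ├─ c *
│  ├─ k
│  │  ├─ e *
│  │  ├─ g
│  │  │  ├─ k *
│  │  │  └─ m
│  │  │     └─ w
│  │  │        └─ r *
│  │  └─ r
│  │     └─ v *
│  └─ u
│     └─ b *
└─ q
   └─ q
      └─ r
         └─ d
            └─ g *
Counting every labelled node above: 22.

22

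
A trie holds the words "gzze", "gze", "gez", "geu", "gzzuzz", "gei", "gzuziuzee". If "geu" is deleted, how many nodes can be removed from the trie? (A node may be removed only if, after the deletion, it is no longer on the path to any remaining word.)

1

A node on "geu"'s path can go only if nothing else ends at it or branches off below it.
The suffix "u" (1 node) is used only by "geu"; the node for "ge" still has the child "z", so pruning stops there.
Nodes removed: 1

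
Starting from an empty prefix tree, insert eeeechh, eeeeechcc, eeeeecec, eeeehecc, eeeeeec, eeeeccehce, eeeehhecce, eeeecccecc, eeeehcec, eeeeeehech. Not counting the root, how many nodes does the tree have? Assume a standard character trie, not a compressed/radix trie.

41

For each word, the new-node count is its length minus the longest prefix already in the trie:
  "eeeechh" → 7 new (e, e, e, e, c, h, h)
  "eeeeechcc" → prefix "eeee" already present; 5 new (e, c, h, c, c)
  "eeeeecec" → prefix "eeeeec" already present; 2 new (e, c)
  "eeeehecc" → prefix "eeee" already present; 4 new (h, e, c, c)
  "eeeeeec" → prefix "eeeee" already present; 2 new (e, c)
  "eeeeccehce" → prefix "eeeec" already present; 5 new (c, e, h, c, e)
  "eeeehhecce" → prefix "eeeeh" already present; 5 new (h, e, c, c, e)
  "eeeecccecc" → prefix "eeeecc" already present; 4 new (c, e, c, c)
  "eeeehcec" → prefix "eeeeh" already present; 3 new (c, e, c)
  "eeeeeehech" → prefix "eeeeee" already present; 4 new (h, e, c, h)
Total nodes = 7 + 5 + 2 + 4 + 2 + 5 + 5 + 4 + 3 + 4 = 41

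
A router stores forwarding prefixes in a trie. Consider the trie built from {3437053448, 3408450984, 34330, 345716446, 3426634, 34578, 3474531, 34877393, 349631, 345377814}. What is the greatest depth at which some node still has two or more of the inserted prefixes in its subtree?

Equivalently: take the maximum, over all pairs, of their longest common prefix length.
e.g. "345716446" and "34578" share the prefix "3457" of length 4; no pair shares a longer one.
Longest shared-prefix length: 4

4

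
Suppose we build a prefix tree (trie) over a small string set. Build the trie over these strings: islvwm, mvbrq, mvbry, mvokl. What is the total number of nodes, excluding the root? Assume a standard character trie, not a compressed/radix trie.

15

Insert word by word; a character creates a node only if that edge doesn't already exist:
  "islvwm" → 6 new (i, s, l, v, w, m)
  "mvbrq" → 5 new (m, v, b, r, q)
  "mvbry" → prefix "mvbr" already present; 1 new (y)
  "mvokl" → prefix "mv" already present; 3 new (o, k, l)
Total nodes = 6 + 5 + 1 + 3 = 15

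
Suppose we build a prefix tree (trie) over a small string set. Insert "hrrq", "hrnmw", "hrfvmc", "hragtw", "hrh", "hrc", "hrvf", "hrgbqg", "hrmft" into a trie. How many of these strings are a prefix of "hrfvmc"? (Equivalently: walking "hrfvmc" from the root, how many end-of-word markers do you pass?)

1

Check each prefix of "hrfvmc" against the stored set — each match is an end-marker on the path.
Prefixes of the query that are stored words: "hrfvmc"
Count: 1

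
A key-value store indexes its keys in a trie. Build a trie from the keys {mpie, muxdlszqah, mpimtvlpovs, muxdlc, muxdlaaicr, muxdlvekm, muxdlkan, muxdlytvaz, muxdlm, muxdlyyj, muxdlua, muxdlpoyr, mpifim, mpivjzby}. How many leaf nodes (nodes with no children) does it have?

14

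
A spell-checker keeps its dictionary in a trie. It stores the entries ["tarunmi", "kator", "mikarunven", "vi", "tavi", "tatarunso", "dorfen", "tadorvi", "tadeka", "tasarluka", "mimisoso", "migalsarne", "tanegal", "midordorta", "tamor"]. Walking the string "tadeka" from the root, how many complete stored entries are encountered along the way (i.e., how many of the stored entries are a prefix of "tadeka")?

1

Walk "tadeka" from the root; an end-of-word marker is hit whenever a stored word is a prefix of "tadeka".
Prefixes of the query that are stored words: "tadeka"
Count: 1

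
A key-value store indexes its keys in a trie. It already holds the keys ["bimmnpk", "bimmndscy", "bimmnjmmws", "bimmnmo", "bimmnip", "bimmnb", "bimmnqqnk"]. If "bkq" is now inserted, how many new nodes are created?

2

Walking "bkq" from the root, the first 1 characters ("b") follow existing edges; "k" is the first miss.
So 3 − 1 = 2 new nodes.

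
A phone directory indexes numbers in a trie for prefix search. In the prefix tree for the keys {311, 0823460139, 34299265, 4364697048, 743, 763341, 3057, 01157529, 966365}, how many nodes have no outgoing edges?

9

A leaf is a node with no children — equivalently, the end of a word that is not a proper prefix of any other stored word.
Those words: "01157529", "0823460139", "3057", "311", "34299265", "4364697048", "743", "763341", "966365"
Leaf count: 9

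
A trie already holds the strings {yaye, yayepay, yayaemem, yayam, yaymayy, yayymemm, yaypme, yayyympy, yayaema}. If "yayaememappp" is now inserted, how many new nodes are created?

The longest prefix of "yayaememappp" already in the trie is "yayaemem" (length 8).
New nodes needed: |"yayaememappp"| − 8 = 12 − 8 = 4.

4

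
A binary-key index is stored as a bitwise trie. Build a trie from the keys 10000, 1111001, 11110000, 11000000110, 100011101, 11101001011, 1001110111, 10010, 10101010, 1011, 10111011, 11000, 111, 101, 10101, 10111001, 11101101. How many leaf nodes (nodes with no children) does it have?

A leaf is a node with no children — equivalently, the end of a word that is not a proper prefix of any other stored word.
Those words: "10000", "100011101", "10010", "1001110111", "10101010", "10111001", "10111011", "11000000110", "11101001011", "11101101", "11110000", "1111001"
Leaf count: 12

12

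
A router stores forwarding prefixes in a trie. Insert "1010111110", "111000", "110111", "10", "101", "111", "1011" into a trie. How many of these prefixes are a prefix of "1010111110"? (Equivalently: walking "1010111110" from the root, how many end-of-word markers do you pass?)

Walk "1010111110" from the root; an end-of-word marker is hit whenever a stored word is a prefix of "1010111110".
Prefixes of the query that are stored words: "10", "101", "1010111110"
Count: 3

3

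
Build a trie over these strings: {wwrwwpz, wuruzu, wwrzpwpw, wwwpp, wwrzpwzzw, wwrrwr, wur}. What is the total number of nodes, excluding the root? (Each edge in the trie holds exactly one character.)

26

Trie structure (* marks end of a word):
(root)
└─ w
   ├─ u
   │  └─ r *
   │     └─ u
   │        └─ z
   │           └─ u *
   └─ w
      ├─ r
      │  ├─ r
      │  │  └─ w
      │  │     └─ r *
      │  ├─ w
      │  │  └─ w
      │  │     └─ p
      │  │        └─ z *
      │  └─ z
      │     └─ p
      │        └─ w
      │           ├─ p
      │           │  └─ w *
      │           └─ z
      │              └─ z
      │                 └─ w *
      └─ w
         └─ p
            └─ p *
Counting every labelled node above: 26.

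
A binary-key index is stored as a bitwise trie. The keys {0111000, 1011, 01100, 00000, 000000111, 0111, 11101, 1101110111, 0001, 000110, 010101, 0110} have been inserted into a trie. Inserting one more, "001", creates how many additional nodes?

"00" is already a path in the trie; the remaining "1" must be added.
So 3 − 2 = 1 new nodes.

1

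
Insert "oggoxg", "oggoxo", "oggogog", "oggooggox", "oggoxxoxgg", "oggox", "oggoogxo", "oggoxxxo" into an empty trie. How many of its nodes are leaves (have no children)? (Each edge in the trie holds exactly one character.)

7

A leaf is a node with no children — equivalently, the end of a word that is not a proper prefix of any other stored word.
Those words: "oggogog", "oggooggox", "oggoogxo", "oggoxg", "oggoxo", "oggoxxoxgg", "oggoxxxo"
Leaf count: 7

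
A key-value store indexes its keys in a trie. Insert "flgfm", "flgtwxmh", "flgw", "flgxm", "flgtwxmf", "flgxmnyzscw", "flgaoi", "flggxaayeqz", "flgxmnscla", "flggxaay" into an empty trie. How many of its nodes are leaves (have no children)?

8

Leaves are exactly the stored words that no other stored word extends.
Those words: "flgaoi", "flgfm", "flggxaayeqz", "flgtwxmf", "flgtwxmh", "flgw", "flgxmnscla", "flgxmnyzscw"
Leaf count: 8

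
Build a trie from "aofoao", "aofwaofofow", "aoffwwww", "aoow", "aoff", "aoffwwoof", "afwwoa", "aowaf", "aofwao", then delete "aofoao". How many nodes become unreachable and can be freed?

3

After clearing the end-marker at "aofoao", prune upward until reaching a node still needed by another word.
The suffix "oao" (3 nodes) is used only by "aofoao"; the node for "aof" still has the child "w", so pruning stops there.
Nodes removed: 3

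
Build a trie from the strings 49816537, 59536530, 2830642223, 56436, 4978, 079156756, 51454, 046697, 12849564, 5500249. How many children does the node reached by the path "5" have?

4

Walk "5" from the root, arriving at one node.
Characters that immediately follow "5" among the stored strings: {1, 5, 6, 9}.
That node has 4 child edges.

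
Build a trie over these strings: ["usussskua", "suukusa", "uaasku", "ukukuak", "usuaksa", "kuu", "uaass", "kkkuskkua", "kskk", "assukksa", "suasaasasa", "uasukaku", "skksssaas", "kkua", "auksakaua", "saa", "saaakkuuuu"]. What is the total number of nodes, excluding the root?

95

Count nodes per top-level branch (shared prefixes stored once):
  'a'-branch (assukksa, auksakaua): 16 nodes
  'k'-branch (kkkuskkua, kkua, kskk, kuu): 16 nodes
  's'-branch (saa, saaakkuuuu, skksssaas, suasaasasa, suukusa): 32 nodes
  'u'-branch (uaasku, uaass, uasukaku, ukukuak, usuaksa, usussskua): 31 nodes
Sum: 95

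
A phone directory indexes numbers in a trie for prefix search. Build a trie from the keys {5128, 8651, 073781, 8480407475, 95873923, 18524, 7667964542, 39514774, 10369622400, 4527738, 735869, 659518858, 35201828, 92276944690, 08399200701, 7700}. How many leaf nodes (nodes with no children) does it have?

Leaves are exactly the stored words that no other stored word extends.
Those words: "073781", "08399200701", "10369622400", "18524", "35201828", "39514774", "4527738", "5128", "659518858", "735869", "7667964542", "7700", "8480407475", "8651", "92276944690", "95873923"
Leaf count: 16

16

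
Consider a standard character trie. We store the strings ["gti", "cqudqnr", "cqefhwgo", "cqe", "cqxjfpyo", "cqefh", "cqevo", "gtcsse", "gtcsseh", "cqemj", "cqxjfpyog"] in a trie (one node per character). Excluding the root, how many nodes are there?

32

Trace insertions, counting only characters that open a new branch:
  "gti" → 3 new (g, t, i)
  "cqudqnr" → 7 new (c, q, u, d, q, n, r)
  "cqefhwgo" → prefix "cq" already present; 6 new (e, f, h, w, g, o)
  "cqe" → prefix "cqe" already present; 0 new (none)
  "cqxjfpyo" → prefix "cq" already present; 6 new (x, j, f, p, y, o)
  "cqefh" → prefix "cqefh" already present; 0 new (none)
  "cqevo" → prefix "cqe" already present; 2 new (v, o)
  "gtcsse" → prefix "gt" already present; 4 new (c, s, s, e)
  "gtcsseh" → prefix "gtcsse" already present; 1 new (h)
  "cqemj" → prefix "cqe" already present; 2 new (m, j)
  "cqxjfpyog" → prefix "cqxjfpyo" already present; 1 new (g)
Total nodes = 3 + 7 + 6 + 0 + 6 + 0 + 2 + 4 + 1 + 2 + 1 = 32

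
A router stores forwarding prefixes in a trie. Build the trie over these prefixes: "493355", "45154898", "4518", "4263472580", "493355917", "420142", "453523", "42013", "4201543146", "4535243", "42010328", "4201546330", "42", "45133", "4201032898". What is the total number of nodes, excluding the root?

Count nodes per top-level branch (shared prefixes stored once):
  '4'-branch (42, 42010328, 4201032898, 42013, 420142, 4201543146, 4201546330, 4263472580, 45133, 45154898, 4518, 453523, 4535243, 493355, 493355917): 55 nodes
Sum: 55

55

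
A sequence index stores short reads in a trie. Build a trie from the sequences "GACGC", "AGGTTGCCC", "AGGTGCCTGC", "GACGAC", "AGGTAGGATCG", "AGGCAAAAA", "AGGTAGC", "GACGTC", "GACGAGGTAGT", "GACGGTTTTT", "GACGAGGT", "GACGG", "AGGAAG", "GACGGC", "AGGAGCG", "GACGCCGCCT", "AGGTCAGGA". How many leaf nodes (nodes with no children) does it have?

A leaf is a node with no children — equivalently, the end of a word that is not a proper prefix of any other stored word.
Those words: "AGGAAG", "AGGAGCG", "AGGCAAAAA", "AGGTAGC", "AGGTAGGATCG", "AGGTCAGGA", "AGGTGCCTGC", "AGGTTGCCC", "GACGAC", "GACGAGGTAGT", "GACGCCGCCT", "GACGGC", "GACGGTTTTT", "GACGTC"
Leaf count: 14

14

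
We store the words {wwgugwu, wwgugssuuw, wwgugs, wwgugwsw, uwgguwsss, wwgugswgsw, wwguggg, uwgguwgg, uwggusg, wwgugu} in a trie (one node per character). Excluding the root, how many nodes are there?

34

Count nodes per top-level branch (shared prefixes stored once):
  'u'-branch (uwggusg, uwgguwgg, uwgguwsss): 13 nodes
  'w'-branch (wwguggg, wwgugs, wwgugssuuw, wwgugswgsw, wwgugu, wwgugwsw, wwgugwu): 21 nodes
Sum: 34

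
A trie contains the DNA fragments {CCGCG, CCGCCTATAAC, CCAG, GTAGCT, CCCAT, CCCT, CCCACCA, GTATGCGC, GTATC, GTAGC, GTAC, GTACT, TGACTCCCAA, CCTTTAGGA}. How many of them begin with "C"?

7

Traverse to the node for "C", then collect every word in that subtree.
Words under "C": CCAG, CCCACCA, CCCAT, CCCT, CCGCCTATAAC, CCGCG, CCTTTAGGA
Count: 7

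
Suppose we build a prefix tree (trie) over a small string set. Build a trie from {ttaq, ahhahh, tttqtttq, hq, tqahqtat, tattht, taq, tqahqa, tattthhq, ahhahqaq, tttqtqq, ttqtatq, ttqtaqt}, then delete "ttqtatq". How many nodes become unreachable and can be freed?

A node on "ttqtatq"'s path can go only if nothing else ends at it or branches off below it.
The suffix "tq" (2 nodes) is used only by "ttqtatq"; the node for "ttqta" still has the child "q", so pruning stops there.
Nodes removed: 2

2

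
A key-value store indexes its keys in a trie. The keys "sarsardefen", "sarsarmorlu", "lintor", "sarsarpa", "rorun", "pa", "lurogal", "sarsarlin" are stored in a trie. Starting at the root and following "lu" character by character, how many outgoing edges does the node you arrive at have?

The children of the "lu" node are the distinct next characters among strings starting with "lu".
Characters that immediately follow "lu" among the stored strings: {r}.
That node has 1 child edge.

1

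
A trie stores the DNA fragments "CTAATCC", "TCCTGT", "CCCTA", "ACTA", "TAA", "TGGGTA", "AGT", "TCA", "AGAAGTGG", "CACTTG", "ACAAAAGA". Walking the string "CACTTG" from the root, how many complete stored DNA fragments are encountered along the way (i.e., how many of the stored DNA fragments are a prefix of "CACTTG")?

1

Walk "CACTTG" from the root; an end-of-word marker is hit whenever a stored word is a prefix of "CACTTG".
Prefixes of the query that are stored words: "CACTTG"
Count: 1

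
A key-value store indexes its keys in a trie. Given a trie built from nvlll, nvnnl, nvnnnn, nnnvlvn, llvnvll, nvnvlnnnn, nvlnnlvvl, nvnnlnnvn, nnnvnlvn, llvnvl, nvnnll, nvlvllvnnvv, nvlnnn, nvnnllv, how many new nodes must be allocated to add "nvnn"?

Every character of "nvnn" already lies on an existing path (it is a prefix of some stored word).
No new nodes are needed: 0.

0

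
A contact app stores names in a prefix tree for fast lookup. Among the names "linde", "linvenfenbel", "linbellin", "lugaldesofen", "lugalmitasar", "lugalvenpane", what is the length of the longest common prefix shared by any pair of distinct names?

Look for the deepest trie node that still has at least two words in its subtree.
"lugaldesofen" and "lugalmitasar" agree on "lugal" (5 characters) before diverging; nothing deeper is shared.
Longest shared-prefix length: 5

5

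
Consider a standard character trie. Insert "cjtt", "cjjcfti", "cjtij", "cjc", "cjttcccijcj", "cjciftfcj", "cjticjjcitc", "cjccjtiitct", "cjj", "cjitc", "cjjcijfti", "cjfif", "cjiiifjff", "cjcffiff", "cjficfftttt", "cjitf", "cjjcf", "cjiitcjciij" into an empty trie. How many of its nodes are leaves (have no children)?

14

A leaf is a node with no children — equivalently, the end of a word that is not a proper prefix of any other stored word.
Those words: "cjccjtiitct", "cjcffiff", "cjciftfcj", "cjficfftttt", "cjfif", "cjiiifjff", "cjiitcjciij", "cjitc", "cjitf", "cjjcfti", "cjjcijfti", "cjticjjcitc", "cjtij", "cjttcccijcj"
Leaf count: 14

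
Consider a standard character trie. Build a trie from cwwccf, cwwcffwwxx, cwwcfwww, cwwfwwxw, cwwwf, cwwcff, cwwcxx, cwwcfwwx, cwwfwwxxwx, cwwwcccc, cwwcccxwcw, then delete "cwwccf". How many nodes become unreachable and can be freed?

1

After clearing the end-marker at "cwwccf", prune upward until reaching a node still needed by another word.
The suffix "f" (1 node) is used only by "cwwccf"; the node for "cwwcc" still has the child "c", so pruning stops there.
Nodes removed: 1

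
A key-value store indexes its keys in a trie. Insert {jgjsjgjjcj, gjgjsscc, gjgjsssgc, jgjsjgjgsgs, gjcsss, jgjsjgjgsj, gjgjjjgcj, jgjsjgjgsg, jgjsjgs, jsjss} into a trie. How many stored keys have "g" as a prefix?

4

Filter for entries beginning with "g":
Matches: "gjcsss", "gjgjjjgcj", "gjgjsscc", "gjgjsssgc"
Count: 4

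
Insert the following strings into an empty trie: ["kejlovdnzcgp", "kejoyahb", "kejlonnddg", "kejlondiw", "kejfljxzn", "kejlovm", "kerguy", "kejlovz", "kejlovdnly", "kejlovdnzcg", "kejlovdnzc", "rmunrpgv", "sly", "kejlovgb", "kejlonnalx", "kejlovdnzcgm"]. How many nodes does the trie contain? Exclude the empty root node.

56

Insert word by word; a character creates a node only if that edge doesn't already exist:
  "kejlovdnzcgp" → 12 new (k, e, j, l, o, v, d, n, z, c, g, p)
  "kejoyahb" → prefix "kej" already present; 5 new (o, y, a, h, b)
  "kejlonnddg" → prefix "kejlo" already present; 5 new (n, n, d, d, g)
  "kejlondiw" → prefix "kejlon" already present; 3 new (d, i, w)
  "kejfljxzn" → prefix "kej" already present; 6 new (f, l, j, x, z, n)
  "kejlovm" → prefix "kejlov" already present; 1 new (m)
  "kerguy" → prefix "ke" already present; 4 new (r, g, u, y)
  "kejlovz" → prefix "kejlov" already present; 1 new (z)
  "kejlovdnly" → prefix "kejlovdn" already present; 2 new (l, y)
  "kejlovdnzcg" → prefix "kejlovdnzcg" already present; 0 new (none)
  "kejlovdnzc" → prefix "kejlovdnzc" already present; 0 new (none)
  "rmunrpgv" → 8 new (r, m, u, n, r, p, g, v)
  "sly" → 3 new (s, l, y)
  "kejlovgb" → prefix "kejlov" already present; 2 new (g, b)
  "kejlonnalx" → prefix "kejlonn" already present; 3 new (a, l, x)
  "kejlovdnzcgm" → prefix "kejlovdnzcg" already present; 1 new (m)
Total nodes = 12 + 5 + 5 + 3 + 6 + 1 + 4 + 1 + 2 + 0 + 0 + 8 + 3 + 2 + 3 + 1 = 56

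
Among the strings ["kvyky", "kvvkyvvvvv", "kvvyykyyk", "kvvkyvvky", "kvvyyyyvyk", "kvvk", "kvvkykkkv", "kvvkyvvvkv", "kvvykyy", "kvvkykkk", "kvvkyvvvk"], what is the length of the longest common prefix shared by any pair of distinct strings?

Look for the deepest trie node that still has at least two words in its subtree.
"kvvkyvvvk" and "kvvkyvvvkv" agree on "kvvkyvvvk" (9 characters) before diverging; nothing deeper is shared.
Longest shared-prefix length: 9

9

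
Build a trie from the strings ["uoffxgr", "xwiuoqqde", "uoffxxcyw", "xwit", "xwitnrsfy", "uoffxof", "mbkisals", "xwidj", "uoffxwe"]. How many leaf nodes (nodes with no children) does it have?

8

A leaf is a node with no children — equivalently, the end of a word that is not a proper prefix of any other stored word.
Those words: "mbkisals", "uoffxgr", "uoffxof", "uoffxwe", "uoffxxcyw", "xwidj", "xwitnrsfy", "xwiuoqqde"
Leaf count: 8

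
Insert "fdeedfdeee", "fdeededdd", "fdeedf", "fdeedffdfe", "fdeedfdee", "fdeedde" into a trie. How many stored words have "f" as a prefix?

6

Traverse to the node for "f", then collect every word in that subtree.
Matches: "fdeedde", "fdeededdd", "fdeedf", "fdeedfdee", "fdeedfdeee", "fdeedffdfe"
Count: 6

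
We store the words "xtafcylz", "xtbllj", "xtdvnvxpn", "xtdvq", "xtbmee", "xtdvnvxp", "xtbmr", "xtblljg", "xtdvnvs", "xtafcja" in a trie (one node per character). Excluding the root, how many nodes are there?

28

Insert word by word; a character creates a node only if that edge doesn't already exist:
  "xtafcylz" → 8 new (x, t, a, f, c, y, l, z)
  "xtbllj" → prefix "xt" already present; 4 new (b, l, l, j)
  "xtdvnvxpn" → prefix "xt" already present; 7 new (d, v, n, v, x, p, n)
  "xtdvq" → prefix "xtdv" already present; 1 new (q)
  "xtbmee" → prefix "xtb" already present; 3 new (m, e, e)
  "xtdvnvxp" → prefix "xtdvnvxp" already present; 0 new (none)
  "xtbmr" → prefix "xtbm" already present; 1 new (r)
  "xtblljg" → prefix "xtbllj" already present; 1 new (g)
  "xtdvnvs" → prefix "xtdvnv" already present; 1 new (s)
  "xtafcja" → prefix "xtafc" already present; 2 new (j, a)
Total nodes = 8 + 4 + 7 + 1 + 3 + 0 + 1 + 1 + 1 + 2 = 28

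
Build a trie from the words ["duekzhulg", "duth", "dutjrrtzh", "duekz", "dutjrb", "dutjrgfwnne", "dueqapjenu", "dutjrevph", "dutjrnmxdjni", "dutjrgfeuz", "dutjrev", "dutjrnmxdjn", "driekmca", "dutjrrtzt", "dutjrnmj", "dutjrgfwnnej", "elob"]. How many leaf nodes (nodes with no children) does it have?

A leaf is a node with no children — equivalently, the end of a word that is not a proper prefix of any other stored word.
Those words: "driekmca", "duekzhulg", "dueqapjenu", "duth", "dutjrb", "dutjrevph", "dutjrgfeuz", "dutjrgfwnnej", "dutjrnmj", "dutjrnmxdjni", "dutjrrtzh", "dutjrrtzt", "elob"
Leaf count: 13

13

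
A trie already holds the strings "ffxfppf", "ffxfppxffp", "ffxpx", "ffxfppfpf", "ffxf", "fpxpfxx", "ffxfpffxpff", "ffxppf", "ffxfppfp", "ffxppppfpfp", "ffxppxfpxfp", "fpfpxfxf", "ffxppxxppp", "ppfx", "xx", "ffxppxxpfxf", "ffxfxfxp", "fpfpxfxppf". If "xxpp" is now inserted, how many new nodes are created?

Walking "xxpp" from the root, the first 2 characters ("xx") follow existing edges; "p" is the first miss.
So 4 − 2 = 2 new nodes.

2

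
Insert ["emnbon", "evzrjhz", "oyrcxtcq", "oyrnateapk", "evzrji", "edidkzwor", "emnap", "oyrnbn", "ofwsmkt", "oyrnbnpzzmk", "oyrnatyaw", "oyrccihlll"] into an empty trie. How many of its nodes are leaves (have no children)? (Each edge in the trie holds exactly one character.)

Leaves are exactly the stored words that no other stored word extends.
Those words: "edidkzwor", "emnap", "emnbon", "evzrjhz", "evzrji", "ofwsmkt", "oyrccihlll", "oyrcxtcq", "oyrnateapk", "oyrnatyaw", "oyrnbnpzzmk"
Leaf count: 11

11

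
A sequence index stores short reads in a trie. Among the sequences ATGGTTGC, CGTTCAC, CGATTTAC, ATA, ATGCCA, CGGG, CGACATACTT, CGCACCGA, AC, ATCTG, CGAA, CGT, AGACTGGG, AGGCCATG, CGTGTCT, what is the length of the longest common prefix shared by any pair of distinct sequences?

3

Look for the deepest trie node that still has at least two words in its subtree.
e.g. "ATGCCA" and "ATGGTTGC" share the prefix "ATG" of length 3; no pair shares a longer one.
Longest shared-prefix length: 3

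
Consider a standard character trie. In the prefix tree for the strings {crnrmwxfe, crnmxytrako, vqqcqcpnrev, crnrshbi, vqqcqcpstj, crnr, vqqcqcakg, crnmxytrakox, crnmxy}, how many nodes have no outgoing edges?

A leaf is a node with no children — equivalently, the end of a word that is not a proper prefix of any other stored word.
Those words: "crnmxytrakox", "crnrmwxfe", "crnrshbi", "vqqcqcakg", "vqqcqcpnrev", "vqqcqcpstj"
Leaf count: 6

6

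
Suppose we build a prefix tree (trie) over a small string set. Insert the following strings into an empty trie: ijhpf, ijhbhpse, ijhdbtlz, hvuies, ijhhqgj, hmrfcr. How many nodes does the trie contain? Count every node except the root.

For each word, the new-node count is its length minus the longest prefix already in the trie:
  "ijhpf" → 5 new (i, j, h, p, f)
  "ijhbhpse" → prefix "ijh" already present; 5 new (b, h, p, s, e)
  "ijhdbtlz" → prefix "ijh" already present; 5 new (d, b, t, l, z)
  "hvuies" → 6 new (h, v, u, i, e, s)
  "ijhhqgj" → prefix "ijh" already present; 4 new (h, q, g, j)
  "hmrfcr" → prefix "h" already present; 5 new (m, r, f, c, r)
Total nodes = 5 + 5 + 5 + 6 + 4 + 5 = 30

30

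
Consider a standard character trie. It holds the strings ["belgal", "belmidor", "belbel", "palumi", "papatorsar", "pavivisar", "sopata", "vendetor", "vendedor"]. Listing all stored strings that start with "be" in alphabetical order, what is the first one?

belbel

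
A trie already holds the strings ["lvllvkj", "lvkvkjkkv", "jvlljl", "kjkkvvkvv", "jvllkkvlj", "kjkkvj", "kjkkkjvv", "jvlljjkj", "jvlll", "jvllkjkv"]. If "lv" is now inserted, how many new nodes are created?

0

"lv" is already a full path in the trie; only an end-marker is added.
No new nodes are needed: 0.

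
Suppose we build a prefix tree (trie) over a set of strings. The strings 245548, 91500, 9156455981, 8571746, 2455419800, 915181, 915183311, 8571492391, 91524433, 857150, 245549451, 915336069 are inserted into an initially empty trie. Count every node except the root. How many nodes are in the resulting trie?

60

Trace insertions, counting only characters that open a new branch:
  "245548" → 6 new (2, 4, 5, 5, 4, 8)
  "91500" → 5 new (9, 1, 5, 0, 0)
  "9156455981" → prefix "915" already present; 7 new (6, 4, 5, 5, 9, 8, 1)
  "8571746" → 7 new (8, 5, 7, 1, 7, 4, 6)
  "2455419800" → prefix "24554" already present; 5 new (1, 9, 8, 0, 0)
  "915181" → prefix "915" already present; 3 new (1, 8, 1)
  "915183311" → prefix "91518" already present; 4 new (3, 3, 1, 1)
  "8571492391" → prefix "8571" already present; 6 new (4, 9, 2, 3, 9, 1)
  "91524433" → prefix "915" already present; 5 new (2, 4, 4, 3, 3)
  "857150" → prefix "8571" already present; 2 new (5, 0)
  "245549451" → prefix "24554" already present; 4 new (9, 4, 5, 1)
  "915336069" → prefix "915" already present; 6 new (3, 3, 6, 0, 6, 9)
Total nodes = 6 + 5 + 7 + 7 + 5 + 3 + 4 + 6 + 5 + 2 + 4 + 6 = 60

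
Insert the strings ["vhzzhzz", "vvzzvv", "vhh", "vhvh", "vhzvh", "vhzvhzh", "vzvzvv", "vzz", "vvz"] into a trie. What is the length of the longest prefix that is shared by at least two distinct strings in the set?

Equivalently: take the maximum, over all pairs, of their longest common prefix length.
e.g. "vhzvh" and "vhzvhzh" share the prefix "vhzvh" of length 5; no pair shares a longer one.
Longest shared-prefix length: 5

5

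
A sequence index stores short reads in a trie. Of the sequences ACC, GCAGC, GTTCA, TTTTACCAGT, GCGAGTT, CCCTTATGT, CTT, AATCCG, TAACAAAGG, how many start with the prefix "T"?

Filter for entries beginning with "T":
Words under "T": TAACAAAGG, TTTTACCAGT
Count: 2

2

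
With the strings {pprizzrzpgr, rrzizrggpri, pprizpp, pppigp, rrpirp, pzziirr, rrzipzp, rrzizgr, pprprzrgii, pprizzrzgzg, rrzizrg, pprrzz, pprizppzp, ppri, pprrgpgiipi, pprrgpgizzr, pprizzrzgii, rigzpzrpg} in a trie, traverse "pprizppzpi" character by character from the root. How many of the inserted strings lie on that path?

3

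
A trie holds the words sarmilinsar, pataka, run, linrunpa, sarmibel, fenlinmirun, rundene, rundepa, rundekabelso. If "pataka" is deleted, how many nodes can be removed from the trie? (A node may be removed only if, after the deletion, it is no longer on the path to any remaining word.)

Walk "pataka" from the leaf back toward the root, removing each node that no remaining word uses.
No other word shares any prefix with "pataka", so all 6 of its nodes go.
Nodes removed: 6

6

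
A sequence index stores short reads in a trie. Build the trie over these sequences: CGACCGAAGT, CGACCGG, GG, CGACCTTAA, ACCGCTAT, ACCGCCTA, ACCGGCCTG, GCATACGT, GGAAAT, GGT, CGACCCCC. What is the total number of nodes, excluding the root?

48

Trace insertions, counting only characters that open a new branch:
  "CGACCGAAGT" → 10 new (C, G, A, C, C, G, A, A, G, T)
  "CGACCGG" → prefix "CGACCG" already present; 1 new (G)
  "GG" → 2 new (G, G)
  "CGACCTTAA" → prefix "CGACC" already present; 4 new (T, T, A, A)
  "ACCGCTAT" → 8 new (A, C, C, G, C, T, A, T)
  "ACCGCCTA" → prefix "ACCGC" already present; 3 new (C, T, A)
  "ACCGGCCTG" → prefix "ACCG" already present; 5 new (G, C, C, T, G)
  "GCATACGT" → prefix "G" already present; 7 new (C, A, T, A, C, G, T)
  "GGAAAT" → prefix "GG" already present; 4 new (A, A, A, T)
  "GGT" → prefix "GG" already present; 1 new (T)
  "CGACCCCC" → prefix "CGACC" already present; 3 new (C, C, C)
Total nodes = 10 + 1 + 2 + 4 + 8 + 3 + 5 + 7 + 4 + 1 + 3 = 48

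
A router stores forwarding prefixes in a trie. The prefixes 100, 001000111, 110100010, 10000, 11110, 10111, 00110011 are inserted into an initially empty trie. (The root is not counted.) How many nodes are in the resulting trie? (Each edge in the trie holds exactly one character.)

Insert word by word; a character creates a node only if that edge doesn't already exist:
  "100" → 3 new (1, 0, 0)
  "001000111" → 9 new (0, 0, 1, 0, 0, 0, 1, 1, 1)
  "110100010" → prefix "1" already present; 8 new (1, 0, 1, 0, 0, 0, 1, 0)
  "10000" → prefix "100" already present; 2 new (0, 0)
  "11110" → prefix "11" already present; 3 new (1, 1, 0)
  "10111" → prefix "10" already present; 3 new (1, 1, 1)
  "00110011" → prefix "001" already present; 5 new (1, 0, 0, 1, 1)
Total nodes = 3 + 9 + 8 + 2 + 3 + 3 + 5 = 33

33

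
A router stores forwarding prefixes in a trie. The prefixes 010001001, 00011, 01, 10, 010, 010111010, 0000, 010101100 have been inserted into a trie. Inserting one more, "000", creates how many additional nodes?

0

"000" is already a full path in the trie; only an end-marker is added.
No new nodes are needed: 0.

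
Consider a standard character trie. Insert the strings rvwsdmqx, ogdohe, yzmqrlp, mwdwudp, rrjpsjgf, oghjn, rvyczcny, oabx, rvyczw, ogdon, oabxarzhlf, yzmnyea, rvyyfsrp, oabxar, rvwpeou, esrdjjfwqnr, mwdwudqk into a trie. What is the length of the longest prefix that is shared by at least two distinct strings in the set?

6

Look for the deepest trie node that still has at least two words in its subtree.
e.g. "mwdwudp" and "mwdwudqk" share the prefix "mwdwud" of length 6; no pair shares a longer one.
Longest shared-prefix length: 6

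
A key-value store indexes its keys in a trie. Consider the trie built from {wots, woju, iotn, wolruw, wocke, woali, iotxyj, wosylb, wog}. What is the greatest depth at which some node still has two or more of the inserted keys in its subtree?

3

Look for the deepest trie node that still has at least two words in its subtree.
e.g. "iotn" and "iotxyj" share the prefix "iot" of length 3; no pair shares a longer one.
Longest shared-prefix length: 3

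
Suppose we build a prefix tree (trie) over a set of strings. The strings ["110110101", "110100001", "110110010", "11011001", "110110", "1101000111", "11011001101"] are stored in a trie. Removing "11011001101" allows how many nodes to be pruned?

3

A node on "11011001101"'s path can go only if nothing else ends at it or branches off below it.
The suffix "101" (3 nodes) is used only by "11011001101"; the node for "11011001" still has the child "0", so pruning stops there.
Nodes removed: 3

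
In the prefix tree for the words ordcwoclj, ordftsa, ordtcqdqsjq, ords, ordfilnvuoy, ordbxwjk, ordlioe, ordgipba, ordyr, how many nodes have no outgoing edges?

9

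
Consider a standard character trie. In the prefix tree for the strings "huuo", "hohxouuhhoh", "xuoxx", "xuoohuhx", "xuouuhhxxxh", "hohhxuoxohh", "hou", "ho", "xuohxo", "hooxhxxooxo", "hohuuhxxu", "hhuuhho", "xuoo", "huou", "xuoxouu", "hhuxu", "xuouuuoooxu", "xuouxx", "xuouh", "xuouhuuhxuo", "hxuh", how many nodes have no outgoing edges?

A leaf is a node with no children — equivalently, the end of a word that is not a proper prefix of any other stored word.
Those words: "hhuuhho", "hhuxu", "hohhxuoxohh", "hohuuhxxu", "hohxouuhhoh", "hooxhxxooxo", "hou", "huou", "huuo", "hxuh", "xuohxo", "xuoohuhx", "xuouhuuhxuo", "xuouuhhxxxh", "xuouuuoooxu", "xuouxx", "xuoxouu", "xuoxx"
Leaf count: 18

18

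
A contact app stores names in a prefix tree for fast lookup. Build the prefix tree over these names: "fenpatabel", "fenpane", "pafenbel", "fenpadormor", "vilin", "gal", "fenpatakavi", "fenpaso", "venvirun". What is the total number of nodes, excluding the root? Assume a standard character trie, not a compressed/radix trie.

47

Insert word by word; a character creates a node only if that edge doesn't already exist:
  "fenpatabel" → 10 new (f, e, n, p, a, t, a, b, e, l)
  "fenpane" → prefix "fenpa" already present; 2 new (n, e)
  "pafenbel" → 8 new (p, a, f, e, n, b, e, l)
  "fenpadormor" → prefix "fenpa" already present; 6 new (d, o, r, m, o, r)
  "vilin" → 5 new (v, i, l, i, n)
  "gal" → 3 new (g, a, l)
  "fenpatakavi" → prefix "fenpata" already present; 4 new (k, a, v, i)
  "fenpaso" → prefix "fenpa" already present; 2 new (s, o)
  "venvirun" → prefix "v" already present; 7 new (e, n, v, i, r, u, n)
Total nodes = 10 + 2 + 8 + 6 + 5 + 3 + 4 + 2 + 7 = 47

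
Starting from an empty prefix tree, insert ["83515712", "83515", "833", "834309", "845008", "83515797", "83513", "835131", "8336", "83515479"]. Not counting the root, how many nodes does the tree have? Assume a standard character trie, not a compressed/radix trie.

Trie structure (* marks end of a word):
(root)
└─ 8
   ├─ 3
   │  ├─ 3 *
   │  │  └─ 6 *
   │  ├─ 4
   │  │  └─ 3
   │  │     └─ 0
   │  │        └─ 9 *
   │  └─ 5
   │     └─ 1
   │        ├─ 3 *
   │        │  └─ 1 *
   │        └─ 5 *
   │           ├─ 4
   │           │  └─ 7
   │           │     └─ 9 *
   │           └─ 7
   │              ├─ 1
   │              │  └─ 2 *
   │              └─ 9
   │                 └─ 7 *
   └─ 4
      └─ 5
         └─ 0
            └─ 0
               └─ 8 *
Counting every labelled node above: 26.

26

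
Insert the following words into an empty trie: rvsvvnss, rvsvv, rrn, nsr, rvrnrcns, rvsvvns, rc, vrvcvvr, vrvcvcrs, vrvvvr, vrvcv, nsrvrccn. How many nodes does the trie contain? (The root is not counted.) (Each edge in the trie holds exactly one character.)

38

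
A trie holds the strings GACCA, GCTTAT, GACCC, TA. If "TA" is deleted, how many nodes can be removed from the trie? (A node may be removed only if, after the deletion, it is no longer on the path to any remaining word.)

2

A node on "TA"'s path can go only if nothing else ends at it or branches off below it.
No other word shares any prefix with "TA", so all 2 of its nodes go.
Nodes removed: 2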